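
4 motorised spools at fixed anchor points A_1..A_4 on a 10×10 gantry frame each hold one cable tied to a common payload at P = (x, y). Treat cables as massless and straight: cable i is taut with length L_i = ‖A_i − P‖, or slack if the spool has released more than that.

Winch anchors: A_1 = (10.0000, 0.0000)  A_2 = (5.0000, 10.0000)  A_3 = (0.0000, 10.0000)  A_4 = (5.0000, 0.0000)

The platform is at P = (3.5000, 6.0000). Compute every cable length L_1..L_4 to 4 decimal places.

(8.8459, 4.2720, 5.3151, 6.1847)

cable 1: Δx=6.5000, Δy=-6.0000; L_1 = √(Δx²+Δy²) = 8.8459
cable 2: Δx=1.5000, Δy=4.0000; L_2 = √(Δx²+Δy²) = 4.2720
cable 3: Δx=-3.5000, Δy=4.0000; L_3 = √(Δx²+Δy²) = 5.3151
cable 4: Δx=1.5000, Δy=-6.0000; L_4 = √(Δx²+Δy²) = 6.1847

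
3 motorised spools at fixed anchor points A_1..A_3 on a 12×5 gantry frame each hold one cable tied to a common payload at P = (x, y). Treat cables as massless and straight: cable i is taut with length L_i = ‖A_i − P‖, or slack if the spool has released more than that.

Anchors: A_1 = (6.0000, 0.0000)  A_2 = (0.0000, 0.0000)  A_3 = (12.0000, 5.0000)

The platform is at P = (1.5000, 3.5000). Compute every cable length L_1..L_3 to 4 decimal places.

(5.7009, 3.8079, 10.6066)

cable 1: Δx=4.5000, Δy=-3.5000; L_1 = √(Δx²+Δy²) = 5.7009
cable 2: Δx=-1.5000, Δy=-3.5000; L_2 = √(Δx²+Δy²) = 3.8079
cable 3: Δx=10.5000, Δy=1.5000; L_3 = √(Δx²+Δy²) = 10.6066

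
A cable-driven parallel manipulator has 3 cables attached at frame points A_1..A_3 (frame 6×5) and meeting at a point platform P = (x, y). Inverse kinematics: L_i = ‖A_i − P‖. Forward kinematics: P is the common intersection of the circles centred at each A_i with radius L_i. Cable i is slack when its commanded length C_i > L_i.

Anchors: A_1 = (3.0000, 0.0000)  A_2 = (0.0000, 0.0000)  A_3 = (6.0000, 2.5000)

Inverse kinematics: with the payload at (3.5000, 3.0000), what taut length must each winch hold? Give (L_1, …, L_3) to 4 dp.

(3.0414, 4.6098, 2.5495)

cable 1: Δx=-0.5000, Δy=-3.0000; L_1 = √(Δx²+Δy²) = 3.0414
cable 2: Δx=-3.5000, Δy=-3.0000; L_2 = √(Δx²+Δy²) = 4.6098
cable 3: Δx=2.5000, Δy=-0.5000; L_3 = √(Δx²+Δy²) = 2.5495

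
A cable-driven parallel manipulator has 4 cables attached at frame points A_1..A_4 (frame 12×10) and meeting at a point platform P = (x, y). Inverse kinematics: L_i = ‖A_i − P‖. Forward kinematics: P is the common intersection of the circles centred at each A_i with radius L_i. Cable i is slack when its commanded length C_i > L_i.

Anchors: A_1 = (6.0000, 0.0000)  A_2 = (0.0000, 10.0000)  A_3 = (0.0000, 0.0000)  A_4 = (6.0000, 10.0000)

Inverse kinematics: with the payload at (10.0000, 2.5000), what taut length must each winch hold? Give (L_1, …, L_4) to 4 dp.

(4.7170, 12.5000, 10.3078, 8.5000)

cable 1: Δx=-4.0000, Δy=-2.5000; L_1 = √(Δx²+Δy²) = 4.7170
cable 2: Δx=-10.0000, Δy=7.5000; L_2 = √(Δx²+Δy²) = 12.5000
cable 3: Δx=-10.0000, Δy=-2.5000; L_3 = √(Δx²+Δy²) = 10.3078
cable 4: Δx=-4.0000, Δy=7.5000; L_4 = √(Δx²+Δy²) = 8.5000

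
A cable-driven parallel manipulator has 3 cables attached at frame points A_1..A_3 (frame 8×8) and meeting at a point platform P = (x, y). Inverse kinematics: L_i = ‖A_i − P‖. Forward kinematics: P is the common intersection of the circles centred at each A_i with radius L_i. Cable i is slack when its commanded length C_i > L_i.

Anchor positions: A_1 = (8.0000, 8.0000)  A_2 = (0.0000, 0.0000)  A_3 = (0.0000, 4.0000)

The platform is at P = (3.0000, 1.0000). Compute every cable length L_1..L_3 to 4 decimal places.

cable 1: Δx=5.0000, Δy=7.0000; L_1 = √(Δx²+Δy²) = 8.6023
cable 2: Δx=-3.0000, Δy=-1.0000; L_2 = √(Δx²+Δy²) = 3.1623
cable 3: Δx=-3.0000, Δy=3.0000; L_3 = √(Δx²+Δy²) = 4.2426

(8.6023, 3.1623, 4.2426)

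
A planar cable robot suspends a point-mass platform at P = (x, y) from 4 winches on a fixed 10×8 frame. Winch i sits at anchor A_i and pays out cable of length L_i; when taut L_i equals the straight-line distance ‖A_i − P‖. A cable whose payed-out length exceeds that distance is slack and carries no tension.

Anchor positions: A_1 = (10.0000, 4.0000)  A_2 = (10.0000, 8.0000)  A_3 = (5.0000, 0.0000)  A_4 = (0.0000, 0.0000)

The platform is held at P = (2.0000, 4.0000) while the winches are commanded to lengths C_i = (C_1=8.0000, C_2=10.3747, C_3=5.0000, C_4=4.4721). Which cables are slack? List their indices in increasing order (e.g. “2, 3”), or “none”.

2

cable 1: L_1 = ‖A_1−P‖ = 8.0000;  C_1 = 8.0000 → taut
cable 2: L_2 = ‖A_2−P‖ = 8.9443;  C_2 = 10.3747 → slack
cable 3: L_3 = ‖A_3−P‖ = 5.0000;  C_3 = 5.0000 → taut
cable 4: L_4 = ‖A_4−P‖ = 4.4721;  C_4 = 4.4721 → taut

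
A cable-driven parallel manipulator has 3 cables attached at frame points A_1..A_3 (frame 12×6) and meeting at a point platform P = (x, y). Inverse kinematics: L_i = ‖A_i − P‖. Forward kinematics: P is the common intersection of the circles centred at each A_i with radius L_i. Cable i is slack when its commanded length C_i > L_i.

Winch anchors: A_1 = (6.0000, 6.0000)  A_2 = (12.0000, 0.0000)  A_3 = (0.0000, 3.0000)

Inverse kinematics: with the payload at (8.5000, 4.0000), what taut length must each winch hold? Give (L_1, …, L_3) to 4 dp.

(3.2016, 5.3151, 8.5586)

L_1 = √((6.0000−8.5000)² + (6.0000−4.0000)²) = 3.2016
L_2 = √((12.0000−8.5000)² + (0.0000−4.0000)²) = 5.3151
L_3 = √((0.0000−8.5000)² + (3.0000−4.0000)²) = 8.5586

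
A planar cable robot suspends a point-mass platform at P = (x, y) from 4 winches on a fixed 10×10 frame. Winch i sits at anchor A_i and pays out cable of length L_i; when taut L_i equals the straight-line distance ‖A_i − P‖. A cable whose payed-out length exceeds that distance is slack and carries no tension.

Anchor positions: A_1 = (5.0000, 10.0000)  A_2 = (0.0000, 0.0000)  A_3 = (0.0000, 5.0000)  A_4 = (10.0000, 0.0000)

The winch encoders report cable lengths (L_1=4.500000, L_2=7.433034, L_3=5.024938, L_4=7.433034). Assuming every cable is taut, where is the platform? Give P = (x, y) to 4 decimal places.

(5.0000, 5.5000)

expand ‖A_i−P‖²=L_i² and subtract eq 1 (q_i ≔ ‖A_i‖²−L_i²)
q_1 = 25.0000+100.0000−20.2500 = 104.7500
eq1−eq2 → [10.0000  20.0000]·P = 160.0000
eq1−eq3 → [10.0000  10.0000]·P = 105.0000
eq1−eq4 → [-10.0000  20.0000]·P = 60.0000
2×2 solve → P = (5.0000, 5.5000)
check cable 4: ‖A_4−P‖² = 55.2500 ≈ L_4² = 55.2500 ✓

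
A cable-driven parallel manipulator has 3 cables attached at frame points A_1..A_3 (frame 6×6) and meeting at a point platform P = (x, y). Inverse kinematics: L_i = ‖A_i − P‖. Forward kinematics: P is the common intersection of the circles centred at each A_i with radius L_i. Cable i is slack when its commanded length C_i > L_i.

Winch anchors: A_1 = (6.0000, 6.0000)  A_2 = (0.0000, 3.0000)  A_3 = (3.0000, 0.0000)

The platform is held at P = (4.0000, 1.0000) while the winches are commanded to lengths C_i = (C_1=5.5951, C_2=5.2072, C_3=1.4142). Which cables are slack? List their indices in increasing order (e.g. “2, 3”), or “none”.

1, 2

i=1: geometric 5.3852 vs commanded 5.5951 ⇒ slack
i=2: geometric 4.4721 vs commanded 5.2072 ⇒ slack
i=3: geometric 1.4142 vs commanded 1.4142 ⇒ taut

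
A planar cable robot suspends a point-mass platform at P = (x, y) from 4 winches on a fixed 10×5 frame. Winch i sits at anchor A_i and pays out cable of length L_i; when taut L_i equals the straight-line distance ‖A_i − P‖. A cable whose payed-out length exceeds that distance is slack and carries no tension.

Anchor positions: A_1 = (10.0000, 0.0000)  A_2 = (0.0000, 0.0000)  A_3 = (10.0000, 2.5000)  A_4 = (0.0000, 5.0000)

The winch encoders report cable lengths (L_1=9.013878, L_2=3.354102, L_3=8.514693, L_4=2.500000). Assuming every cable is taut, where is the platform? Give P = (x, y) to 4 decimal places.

(1.5000, 3.0000)

each cable: (A_i−P)·(A_i−P) = L_i²; let q_i = ‖A_i‖²−L_i²
q_1 = 100.0000+0.0000−81.2500 = 18.7500
row 1: 20.0000x + 0.0000y = 30.0000  (q_2=-11.2500)
row 2: 0.0000x − 5.0000y = -15.0000  (q_3=33.7500)
row 3: 20.0000x − 10.0000y = 0.0000  (q_4=18.7500)
Cramer on rows 1–2 → x = 1.5000, y = 3.0000
check cable 4: ‖A_4−P‖² = 6.2500 ≈ L_4² = 6.2500 ✓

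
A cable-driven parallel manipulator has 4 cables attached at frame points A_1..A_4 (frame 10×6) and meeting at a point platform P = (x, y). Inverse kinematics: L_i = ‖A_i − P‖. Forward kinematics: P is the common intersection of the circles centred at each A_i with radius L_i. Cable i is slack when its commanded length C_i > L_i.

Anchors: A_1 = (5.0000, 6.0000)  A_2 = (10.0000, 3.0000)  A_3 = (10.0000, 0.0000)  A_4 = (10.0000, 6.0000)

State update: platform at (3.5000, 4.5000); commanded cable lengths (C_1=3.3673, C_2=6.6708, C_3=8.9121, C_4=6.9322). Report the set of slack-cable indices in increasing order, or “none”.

cable 1: L_1 = ‖A_1−P‖ = 2.1213;  C_1 = 3.3673 → slack
cable 2: L_2 = ‖A_2−P‖ = 6.6708;  C_2 = 6.6708 → taut
cable 3: L_3 = ‖A_3−P‖ = 7.9057;  C_3 = 8.9121 → slack
cable 4: L_4 = ‖A_4−P‖ = 6.6708;  C_4 = 6.9322 → slack

1, 3, 4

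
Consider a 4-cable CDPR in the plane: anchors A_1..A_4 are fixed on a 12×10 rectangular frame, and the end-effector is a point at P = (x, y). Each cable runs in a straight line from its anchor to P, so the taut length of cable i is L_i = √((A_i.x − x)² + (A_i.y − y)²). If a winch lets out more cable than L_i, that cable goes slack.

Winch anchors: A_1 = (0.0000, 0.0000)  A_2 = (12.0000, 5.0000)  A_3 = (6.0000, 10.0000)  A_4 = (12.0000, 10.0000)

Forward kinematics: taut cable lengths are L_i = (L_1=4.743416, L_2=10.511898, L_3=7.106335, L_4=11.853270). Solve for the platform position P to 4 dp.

(1.5000, 4.5000)

each cable: (A_i−P)·(A_i−P) = L_i²; let q_i = ‖A_i‖²−L_i²
q_1 = 0.0000+0.0000−22.5000 = -22.5000
row 1: -24.0000x − 10.0000y = -81.0000  (q_2=58.5000)
row 2: -12.0000x − 20.0000y = -108.0000  (q_3=85.5000)
row 3: -24.0000x − 20.0000y = -126.0000  (q_4=103.5000)
Cramer on rows 1–2 → x = 1.5000, y = 4.5000
check cable 4: ‖A_4−P‖² = 140.5000 ≈ L_4² = 140.5000 ✓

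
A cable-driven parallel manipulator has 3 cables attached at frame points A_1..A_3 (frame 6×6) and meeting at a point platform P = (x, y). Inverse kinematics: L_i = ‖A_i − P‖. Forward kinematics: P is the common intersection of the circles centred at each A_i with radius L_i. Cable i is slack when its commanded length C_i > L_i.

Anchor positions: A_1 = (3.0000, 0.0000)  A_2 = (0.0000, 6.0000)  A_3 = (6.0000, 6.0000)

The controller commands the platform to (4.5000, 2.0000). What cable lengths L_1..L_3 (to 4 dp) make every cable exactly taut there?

L_1 = √((3.0000−4.5000)² + (0.0000−2.0000)²) = 2.5000
L_2 = √((0.0000−4.5000)² + (6.0000−2.0000)²) = 6.0208
L_3 = √((6.0000−4.5000)² + (6.0000−2.0000)²) = 4.2720

(2.5000, 6.0208, 4.2720)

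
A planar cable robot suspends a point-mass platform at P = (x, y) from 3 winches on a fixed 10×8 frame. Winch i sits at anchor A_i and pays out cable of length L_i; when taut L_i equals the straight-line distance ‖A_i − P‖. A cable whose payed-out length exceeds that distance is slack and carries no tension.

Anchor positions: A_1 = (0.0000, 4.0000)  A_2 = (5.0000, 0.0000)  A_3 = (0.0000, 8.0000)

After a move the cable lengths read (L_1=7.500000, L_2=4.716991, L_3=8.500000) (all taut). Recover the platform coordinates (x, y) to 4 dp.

(7.5000, 4.0000)

each cable: (A_i−P)·(A_i−P) = L_i²; let q_i = ‖A_i‖²−L_i²
q_1 = 0.0000+16.0000−56.2500 = -40.2500
row 1: -10.0000x + 8.0000y = -43.0000  (q_2=2.7500)
row 2: 0.0000x − 8.0000y = -32.0000  (q_3=-8.2500)
Cramer on rows 1–2 → x = 7.5000, y = 4.0000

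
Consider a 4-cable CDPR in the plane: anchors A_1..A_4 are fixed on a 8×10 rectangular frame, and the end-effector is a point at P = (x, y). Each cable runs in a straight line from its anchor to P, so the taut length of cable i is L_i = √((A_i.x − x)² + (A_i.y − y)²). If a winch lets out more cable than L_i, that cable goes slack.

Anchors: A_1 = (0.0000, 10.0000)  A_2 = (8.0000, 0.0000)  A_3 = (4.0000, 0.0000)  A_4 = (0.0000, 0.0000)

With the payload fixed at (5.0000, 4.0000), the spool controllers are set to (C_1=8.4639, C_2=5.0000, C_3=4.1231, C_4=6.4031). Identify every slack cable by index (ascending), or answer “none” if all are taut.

1

cable 1: L_1 = ‖A_1−P‖ = 7.8102;  C_1 = 8.4639 → slack
cable 2: L_2 = ‖A_2−P‖ = 5.0000;  C_2 = 5.0000 → taut
cable 3: L_3 = ‖A_3−P‖ = 4.1231;  C_3 = 4.1231 → taut
cable 4: L_4 = ‖A_4−P‖ = 6.4031;  C_4 = 6.4031 → taut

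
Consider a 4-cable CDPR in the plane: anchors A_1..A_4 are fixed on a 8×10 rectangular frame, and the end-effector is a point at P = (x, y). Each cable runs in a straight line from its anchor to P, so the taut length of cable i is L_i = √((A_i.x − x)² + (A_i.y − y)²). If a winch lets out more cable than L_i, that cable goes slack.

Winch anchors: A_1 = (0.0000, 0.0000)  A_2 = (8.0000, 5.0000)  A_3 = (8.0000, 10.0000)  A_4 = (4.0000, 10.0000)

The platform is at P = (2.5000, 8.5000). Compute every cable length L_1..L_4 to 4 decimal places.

(8.8600, 6.5192, 5.7009, 2.1213)

cable 1: Δx=-2.5000, Δy=-8.5000; L_1 = √(Δx²+Δy²) = 8.8600
cable 2: Δx=5.5000, Δy=-3.5000; L_2 = √(Δx²+Δy²) = 6.5192
cable 3: Δx=5.5000, Δy=1.5000; L_3 = √(Δx²+Δy²) = 5.7009
cable 4: Δx=1.5000, Δy=1.5000; L_4 = √(Δx²+Δy²) = 2.1213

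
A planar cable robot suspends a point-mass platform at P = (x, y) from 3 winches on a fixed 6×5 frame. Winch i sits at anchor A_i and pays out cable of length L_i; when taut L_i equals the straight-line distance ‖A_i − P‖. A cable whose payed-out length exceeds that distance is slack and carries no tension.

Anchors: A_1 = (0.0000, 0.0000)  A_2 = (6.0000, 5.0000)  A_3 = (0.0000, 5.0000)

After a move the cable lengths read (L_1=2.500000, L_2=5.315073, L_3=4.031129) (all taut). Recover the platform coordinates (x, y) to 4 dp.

circle eqns → linear via eq_j − eq_1; set c_j = A_j·A_j − L_j²
c_1 = 0.0000+0.0000−6.2500 = -6.2500
-12.0000·x − 10.0000·y = c_1−c_2 = -39.0000
0.0000·x − 10.0000·y = c_1−c_3 = -15.0000
solve first two rows → x=2.0000, y=1.5000

(2.0000, 1.5000)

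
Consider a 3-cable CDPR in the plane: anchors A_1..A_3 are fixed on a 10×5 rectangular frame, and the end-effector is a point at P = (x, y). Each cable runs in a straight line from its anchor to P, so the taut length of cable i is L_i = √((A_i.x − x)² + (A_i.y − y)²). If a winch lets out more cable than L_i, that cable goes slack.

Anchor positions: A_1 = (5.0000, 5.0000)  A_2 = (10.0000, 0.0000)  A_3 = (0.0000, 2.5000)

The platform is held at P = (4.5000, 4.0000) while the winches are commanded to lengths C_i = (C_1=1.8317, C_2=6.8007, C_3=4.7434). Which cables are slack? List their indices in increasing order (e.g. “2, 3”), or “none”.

1

cable 1: L_1 = ‖A_1−P‖ = 1.1180;  C_1 = 1.8317 → slack
cable 2: L_2 = ‖A_2−P‖ = 6.8007;  C_2 = 6.8007 → taut
cable 3: L_3 = ‖A_3−P‖ = 4.7434;  C_3 = 4.7434 → taut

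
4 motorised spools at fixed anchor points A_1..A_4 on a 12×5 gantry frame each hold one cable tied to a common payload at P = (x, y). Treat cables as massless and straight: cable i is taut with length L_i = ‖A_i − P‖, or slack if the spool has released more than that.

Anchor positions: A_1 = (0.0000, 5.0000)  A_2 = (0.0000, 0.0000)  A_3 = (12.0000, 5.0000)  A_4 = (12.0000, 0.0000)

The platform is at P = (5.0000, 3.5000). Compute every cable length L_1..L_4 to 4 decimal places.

L_1: Δ = A_1−P = (-5.0000, 1.5000) → ‖Δ‖ = √27.2500 = 5.2202
L_2: Δ = A_2−P = (-5.0000, -3.5000) → ‖Δ‖ = √37.2500 = 6.1033
L_3: Δ = A_3−P = (7.0000, 1.5000) → ‖Δ‖ = √51.2500 = 7.1589
L_4: Δ = A_4−P = (7.0000, -3.5000) → ‖Δ‖ = √61.2500 = 7.8262

(5.2202, 6.1033, 7.1589, 7.8262)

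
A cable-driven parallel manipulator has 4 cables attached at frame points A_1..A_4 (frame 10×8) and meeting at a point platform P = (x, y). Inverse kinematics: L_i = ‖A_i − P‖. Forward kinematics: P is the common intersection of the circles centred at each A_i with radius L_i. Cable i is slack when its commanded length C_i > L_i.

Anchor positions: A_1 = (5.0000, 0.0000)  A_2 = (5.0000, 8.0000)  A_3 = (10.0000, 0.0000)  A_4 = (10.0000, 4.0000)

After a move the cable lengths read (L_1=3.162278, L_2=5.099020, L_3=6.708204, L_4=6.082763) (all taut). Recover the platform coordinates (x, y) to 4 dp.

(4.0000, 3.0000)

each cable: (A_i−P)·(A_i−P) = L_i²; let c_i = ‖A_i‖²−L_i²
c_1 = 25.0000+0.0000−10.0000 = 15.0000
row 1: 0.0000x − 16.0000y = -48.0000  (c_2=63.0000)
row 2: -10.0000x + 0.0000y = -40.0000  (c_3=55.0000)
row 3: -10.0000x − 8.0000y = -64.0000  (c_4=79.0000)
Cramer on rows 1–2 → x = 4.0000, y = 3.0000
check cable 4: ‖A_4−P‖² = 37.0000 ≈ L_4² = 37.0000 ✓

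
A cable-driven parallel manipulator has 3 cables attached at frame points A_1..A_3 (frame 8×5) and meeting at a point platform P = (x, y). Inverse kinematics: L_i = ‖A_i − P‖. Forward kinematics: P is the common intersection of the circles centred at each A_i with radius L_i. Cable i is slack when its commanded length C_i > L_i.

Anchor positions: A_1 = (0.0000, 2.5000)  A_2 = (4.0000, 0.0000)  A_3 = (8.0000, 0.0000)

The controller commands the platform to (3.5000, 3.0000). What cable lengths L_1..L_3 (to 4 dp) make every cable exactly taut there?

L_1: Δ = A_1−P = (-3.5000, -0.5000) → ‖Δ‖ = √12.5000 = 3.5355
L_2: Δ = A_2−P = (0.5000, -3.0000) → ‖Δ‖ = √9.2500 = 3.0414
L_3: Δ = A_3−P = (4.5000, -3.0000) → ‖Δ‖ = √29.2500 = 5.4083

(3.5355, 3.0414, 5.4083)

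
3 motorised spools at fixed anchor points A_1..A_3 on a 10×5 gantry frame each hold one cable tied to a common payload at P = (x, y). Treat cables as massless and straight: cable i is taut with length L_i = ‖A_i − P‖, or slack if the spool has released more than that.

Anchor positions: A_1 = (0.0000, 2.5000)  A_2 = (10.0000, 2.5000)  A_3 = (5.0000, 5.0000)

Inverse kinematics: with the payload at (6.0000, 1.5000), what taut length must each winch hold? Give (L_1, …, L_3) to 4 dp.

L_1: Δ = A_1−P = (-6.0000, 1.0000) → ‖Δ‖ = √37.0000 = 6.0828
L_2: Δ = A_2−P = (4.0000, 1.0000) → ‖Δ‖ = √17.0000 = 4.1231
L_3: Δ = A_3−P = (-1.0000, 3.5000) → ‖Δ‖ = √13.2500 = 3.6401

(6.0828, 4.1231, 3.6401)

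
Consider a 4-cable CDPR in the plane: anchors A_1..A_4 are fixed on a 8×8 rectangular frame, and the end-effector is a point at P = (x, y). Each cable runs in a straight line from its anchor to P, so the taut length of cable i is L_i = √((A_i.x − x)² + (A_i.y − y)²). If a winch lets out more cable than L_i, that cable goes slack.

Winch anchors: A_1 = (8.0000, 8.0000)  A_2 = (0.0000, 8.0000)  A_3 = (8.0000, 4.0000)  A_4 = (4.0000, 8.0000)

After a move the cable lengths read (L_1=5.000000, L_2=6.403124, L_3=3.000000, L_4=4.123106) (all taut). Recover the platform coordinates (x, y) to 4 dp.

(5.0000, 4.0000)

expand ‖A_i−P‖²=L_i² and subtract eq 1 (k_i ≔ ‖A_i‖²−L_i²)
k_1 = 64.0000+64.0000−25.0000 = 103.0000
eq1−eq2 → [16.0000  0.0000]·P = 80.0000
eq1−eq3 → [0.0000  8.0000]·P = 32.0000
eq1−eq4 → [8.0000  0.0000]·P = 40.0000
2×2 solve → P = (5.0000, 4.0000)
check cable 4: ‖A_4−P‖² = 17.0000 ≈ L_4² = 17.0000 ✓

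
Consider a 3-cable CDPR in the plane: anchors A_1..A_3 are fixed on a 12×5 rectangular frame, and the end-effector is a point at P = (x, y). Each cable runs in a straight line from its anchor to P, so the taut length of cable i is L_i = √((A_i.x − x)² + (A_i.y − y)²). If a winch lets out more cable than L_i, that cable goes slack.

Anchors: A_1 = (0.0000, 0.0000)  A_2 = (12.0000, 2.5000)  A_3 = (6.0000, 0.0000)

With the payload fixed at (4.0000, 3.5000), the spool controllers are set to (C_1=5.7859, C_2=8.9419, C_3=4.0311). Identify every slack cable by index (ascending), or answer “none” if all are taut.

i=1: geometric 5.3151 vs commanded 5.7859 ⇒ slack
i=2: geometric 8.0623 vs commanded 8.9419 ⇒ slack
i=3: geometric 4.0311 vs commanded 4.0311 ⇒ taut

1, 2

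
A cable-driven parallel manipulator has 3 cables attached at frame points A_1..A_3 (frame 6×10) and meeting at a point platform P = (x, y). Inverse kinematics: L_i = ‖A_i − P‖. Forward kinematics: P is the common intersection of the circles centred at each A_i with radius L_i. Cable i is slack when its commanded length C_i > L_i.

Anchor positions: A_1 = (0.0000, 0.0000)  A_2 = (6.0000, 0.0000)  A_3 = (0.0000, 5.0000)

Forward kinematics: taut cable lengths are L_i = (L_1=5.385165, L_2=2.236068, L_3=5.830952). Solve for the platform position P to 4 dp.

circle eqns → linear via eq_j − eq_1; set c_j = A_j·A_j − L_j²
c_1 = 0.0000+0.0000−29.0000 = -29.0000
-12.0000·x + 0.0000·y = c_1−c_2 = -60.0000
0.0000·x − 10.0000·y = c_1−c_3 = -20.0000
solve first two rows → x=5.0000, y=2.0000

(5.0000, 2.0000)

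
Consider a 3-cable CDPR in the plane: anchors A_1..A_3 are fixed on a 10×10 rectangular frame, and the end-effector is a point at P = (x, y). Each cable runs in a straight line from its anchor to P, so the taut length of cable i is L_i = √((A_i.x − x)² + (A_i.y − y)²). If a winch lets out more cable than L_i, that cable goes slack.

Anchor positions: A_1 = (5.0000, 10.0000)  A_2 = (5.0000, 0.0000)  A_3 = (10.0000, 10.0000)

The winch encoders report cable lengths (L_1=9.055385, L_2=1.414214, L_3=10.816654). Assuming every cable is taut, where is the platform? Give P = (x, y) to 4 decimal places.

circle eqns → linear via eq_j − eq_1; set c_j = A_j·A_j − L_j²
c_1 = 25.0000+100.0000−82.0000 = 43.0000
0.0000·x + 20.0000·y = c_1−c_2 = 20.0000
-10.0000·x + 0.0000·y = c_1−c_3 = -40.0000
solve first two rows → x=4.0000, y=1.0000

(4.0000, 1.0000)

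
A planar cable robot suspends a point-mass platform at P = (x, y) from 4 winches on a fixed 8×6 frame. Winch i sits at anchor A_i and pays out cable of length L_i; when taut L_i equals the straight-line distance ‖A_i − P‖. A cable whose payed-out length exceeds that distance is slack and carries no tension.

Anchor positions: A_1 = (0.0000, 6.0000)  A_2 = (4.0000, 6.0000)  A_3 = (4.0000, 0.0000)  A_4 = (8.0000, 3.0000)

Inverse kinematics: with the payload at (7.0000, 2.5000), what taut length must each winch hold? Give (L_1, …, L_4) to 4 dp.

L_1: Δ = A_1−P = (-7.0000, 3.5000) → ‖Δ‖ = √61.2500 = 7.8262
L_2: Δ = A_2−P = (-3.0000, 3.5000) → ‖Δ‖ = √21.2500 = 4.6098
L_3: Δ = A_3−P = (-3.0000, -2.5000) → ‖Δ‖ = √15.2500 = 3.9051
L_4: Δ = A_4−P = (1.0000, 0.5000) → ‖Δ‖ = √1.2500 = 1.1180

(7.8262, 4.6098, 3.9051, 1.1180)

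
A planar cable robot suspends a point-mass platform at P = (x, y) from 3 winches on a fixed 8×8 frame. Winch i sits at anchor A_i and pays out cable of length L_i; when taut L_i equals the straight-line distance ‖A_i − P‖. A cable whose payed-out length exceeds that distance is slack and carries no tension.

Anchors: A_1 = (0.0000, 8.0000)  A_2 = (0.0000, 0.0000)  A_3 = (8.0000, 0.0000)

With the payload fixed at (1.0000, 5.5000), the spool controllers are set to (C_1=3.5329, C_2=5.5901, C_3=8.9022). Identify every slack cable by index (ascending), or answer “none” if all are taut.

1

cable 1: L_1 = ‖A_1−P‖ = 2.6926;  C_1 = 3.5329 → slack
cable 2: L_2 = ‖A_2−P‖ = 5.5902;  C_2 = 5.5901 → taut
cable 3: L_3 = ‖A_3−P‖ = 8.9022;  C_3 = 8.9022 → taut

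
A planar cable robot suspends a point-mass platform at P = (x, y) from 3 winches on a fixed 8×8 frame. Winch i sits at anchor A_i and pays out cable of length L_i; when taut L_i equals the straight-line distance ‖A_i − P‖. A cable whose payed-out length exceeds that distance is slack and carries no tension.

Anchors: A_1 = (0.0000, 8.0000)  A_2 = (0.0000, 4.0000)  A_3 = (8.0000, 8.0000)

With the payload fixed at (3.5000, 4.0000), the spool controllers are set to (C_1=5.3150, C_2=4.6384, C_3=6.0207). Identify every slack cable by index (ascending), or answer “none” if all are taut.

i=1: geometric 5.3151 vs commanded 5.3150 ⇒ taut
i=2: geometric 3.5000 vs commanded 4.6384 ⇒ slack
i=3: geometric 6.0208 vs commanded 6.0207 ⇒ taut

2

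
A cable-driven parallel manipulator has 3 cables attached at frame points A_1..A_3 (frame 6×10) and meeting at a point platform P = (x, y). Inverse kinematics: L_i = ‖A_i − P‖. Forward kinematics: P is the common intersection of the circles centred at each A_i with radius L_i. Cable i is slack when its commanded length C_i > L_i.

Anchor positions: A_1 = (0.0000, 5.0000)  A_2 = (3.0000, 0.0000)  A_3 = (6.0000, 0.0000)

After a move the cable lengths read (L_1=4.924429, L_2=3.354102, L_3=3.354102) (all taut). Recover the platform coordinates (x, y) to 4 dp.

(4.5000, 3.0000)

expand ‖A_i−P‖²=L_i² and subtract eq 1 (k_i ≔ ‖A_i‖²−L_i²)
k_1 = 0.0000+25.0000−24.2500 = 0.7500
eq1−eq2 → [-6.0000  10.0000]·P = 3.0000
eq1−eq3 → [-12.0000  10.0000]·P = -24.0000
2×2 solve → P = (4.5000, 3.0000)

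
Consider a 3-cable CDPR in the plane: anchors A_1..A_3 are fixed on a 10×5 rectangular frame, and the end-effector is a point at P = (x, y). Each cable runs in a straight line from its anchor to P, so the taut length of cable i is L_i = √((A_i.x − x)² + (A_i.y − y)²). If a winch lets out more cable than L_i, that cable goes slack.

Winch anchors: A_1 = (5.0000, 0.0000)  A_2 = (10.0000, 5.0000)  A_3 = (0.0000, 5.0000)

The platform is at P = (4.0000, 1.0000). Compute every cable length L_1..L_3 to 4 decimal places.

(1.4142, 7.2111, 5.6569)

cable 1: Δx=1.0000, Δy=-1.0000; L_1 = √(Δx²+Δy²) = 1.4142
cable 2: Δx=6.0000, Δy=4.0000; L_2 = √(Δx²+Δy²) = 7.2111
cable 3: Δx=-4.0000, Δy=4.0000; L_3 = √(Δx²+Δy²) = 5.6569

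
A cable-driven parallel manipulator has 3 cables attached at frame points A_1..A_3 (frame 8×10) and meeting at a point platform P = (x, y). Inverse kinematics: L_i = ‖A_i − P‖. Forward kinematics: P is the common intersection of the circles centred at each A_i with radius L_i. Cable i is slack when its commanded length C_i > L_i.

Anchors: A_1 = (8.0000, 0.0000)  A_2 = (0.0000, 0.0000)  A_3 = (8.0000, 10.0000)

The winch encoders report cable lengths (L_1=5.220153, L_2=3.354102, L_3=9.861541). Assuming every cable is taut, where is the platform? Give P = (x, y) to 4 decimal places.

(3.0000, 1.5000)

expand ‖A_i−P‖²=L_i² and subtract eq 1 (c_i ≔ ‖A_i‖²−L_i²)
c_1 = 64.0000+0.0000−27.2500 = 36.7500
eq1−eq2 → [16.0000  0.0000]·P = 48.0000
eq1−eq3 → [0.0000  -20.0000]·P = -30.0000
2×2 solve → P = (3.0000, 1.5000)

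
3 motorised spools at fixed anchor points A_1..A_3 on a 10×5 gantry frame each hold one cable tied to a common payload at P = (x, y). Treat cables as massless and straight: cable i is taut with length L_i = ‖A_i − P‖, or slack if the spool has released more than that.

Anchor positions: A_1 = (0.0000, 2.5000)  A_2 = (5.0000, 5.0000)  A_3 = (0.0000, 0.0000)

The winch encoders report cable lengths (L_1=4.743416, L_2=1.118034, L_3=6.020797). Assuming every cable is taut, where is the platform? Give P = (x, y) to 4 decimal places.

(4.5000, 4.0000)

expand ‖A_i−P‖²=L_i² and subtract eq 1 (c_i ≔ ‖A_i‖²−L_i²)
c_1 = 0.0000+6.2500−22.5000 = -16.2500
eq1−eq2 → [-10.0000  -5.0000]·P = -65.0000
eq1−eq3 → [0.0000  5.0000]·P = 20.0000
2×2 solve → P = (4.5000, 4.0000)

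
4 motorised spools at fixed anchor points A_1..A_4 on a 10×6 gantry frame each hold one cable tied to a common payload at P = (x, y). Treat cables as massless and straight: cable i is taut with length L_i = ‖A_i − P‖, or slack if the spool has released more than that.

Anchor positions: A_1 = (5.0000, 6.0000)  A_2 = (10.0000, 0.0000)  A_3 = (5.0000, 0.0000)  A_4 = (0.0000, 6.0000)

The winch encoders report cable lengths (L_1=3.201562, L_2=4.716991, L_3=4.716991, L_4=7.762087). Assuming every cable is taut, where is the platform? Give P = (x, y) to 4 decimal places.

(7.5000, 4.0000)

each cable: (A_i−P)·(A_i−P) = L_i²; let q_i = ‖A_i‖²−L_i²
q_1 = 25.0000+36.0000−10.2500 = 50.7500
row 1: -10.0000x + 12.0000y = -27.0000  (q_2=77.7500)
row 2: 0.0000x + 12.0000y = 48.0000  (q_3=2.7500)
row 3: 10.0000x + 0.0000y = 75.0000  (q_4=-24.2500)
Cramer on rows 1–2 → x = 7.5000, y = 4.0000
check cable 4: ‖A_4−P‖² = 60.2500 ≈ L_4² = 60.2500 ✓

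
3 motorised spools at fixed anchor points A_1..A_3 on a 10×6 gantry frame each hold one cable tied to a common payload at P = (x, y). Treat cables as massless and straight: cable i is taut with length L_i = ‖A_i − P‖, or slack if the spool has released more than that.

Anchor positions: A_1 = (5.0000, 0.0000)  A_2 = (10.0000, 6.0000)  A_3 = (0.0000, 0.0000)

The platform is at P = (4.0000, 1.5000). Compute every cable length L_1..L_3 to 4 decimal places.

L_1 = √((5.0000−4.0000)² + (0.0000−1.5000)²) = 1.8028
L_2 = √((10.0000−4.0000)² + (6.0000−1.5000)²) = 7.5000
L_3 = √((0.0000−4.0000)² + (0.0000−1.5000)²) = 4.2720

(1.8028, 7.5000, 4.2720)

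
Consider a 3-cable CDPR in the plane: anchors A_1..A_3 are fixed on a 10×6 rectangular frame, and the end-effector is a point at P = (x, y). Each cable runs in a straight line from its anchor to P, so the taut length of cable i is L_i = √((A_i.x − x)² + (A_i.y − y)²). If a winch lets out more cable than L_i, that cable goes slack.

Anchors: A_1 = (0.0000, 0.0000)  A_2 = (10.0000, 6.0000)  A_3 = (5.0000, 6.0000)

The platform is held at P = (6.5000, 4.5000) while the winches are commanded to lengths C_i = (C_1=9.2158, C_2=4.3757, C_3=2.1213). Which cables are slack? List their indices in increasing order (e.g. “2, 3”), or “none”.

cable 1: √((-6.5000)²+(-4.5000)²)=7.9057, C_1=9.2158: slack
cable 2: √((3.5000)²+(1.5000)²)=3.8079, C_2=4.3757: slack
cable 3: √((-1.5000)²+(1.5000)²)=2.1213, C_3=2.1213: taut

1, 2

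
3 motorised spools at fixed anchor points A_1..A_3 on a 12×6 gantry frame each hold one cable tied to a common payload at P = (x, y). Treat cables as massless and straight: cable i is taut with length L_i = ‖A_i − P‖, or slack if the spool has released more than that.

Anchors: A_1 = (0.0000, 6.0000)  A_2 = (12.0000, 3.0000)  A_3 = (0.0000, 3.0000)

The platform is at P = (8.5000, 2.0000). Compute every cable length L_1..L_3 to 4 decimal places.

(9.3941, 3.6401, 8.5586)

cable 1: Δx=-8.5000, Δy=4.0000; L_1 = √(Δx²+Δy²) = 9.3941
cable 2: Δx=3.5000, Δy=1.0000; L_2 = √(Δx²+Δy²) = 3.6401
cable 3: Δx=-8.5000, Δy=1.0000; L_3 = √(Δx²+Δy²) = 8.5586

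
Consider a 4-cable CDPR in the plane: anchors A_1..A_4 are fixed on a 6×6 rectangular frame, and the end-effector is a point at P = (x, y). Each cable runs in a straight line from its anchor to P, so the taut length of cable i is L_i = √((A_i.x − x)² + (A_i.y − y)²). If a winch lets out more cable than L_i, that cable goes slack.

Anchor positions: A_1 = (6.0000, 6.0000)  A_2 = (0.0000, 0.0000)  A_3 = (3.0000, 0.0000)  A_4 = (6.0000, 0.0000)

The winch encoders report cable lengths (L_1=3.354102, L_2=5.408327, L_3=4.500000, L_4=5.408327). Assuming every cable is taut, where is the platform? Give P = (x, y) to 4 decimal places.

(3.0000, 4.5000)

expand ‖A_i−P‖²=L_i² and subtract eq 1 (q_i ≔ ‖A_i‖²−L_i²)
q_1 = 36.0000+36.0000−11.2500 = 60.7500
eq1−eq2 → [12.0000  12.0000]·P = 90.0000
eq1−eq3 → [6.0000  12.0000]·P = 72.0000
eq1−eq4 → [0.0000  12.0000]·P = 54.0000
2×2 solve → P = (3.0000, 4.5000)
check cable 4: ‖A_4−P‖² = 29.2500 ≈ L_4² = 29.2500 ✓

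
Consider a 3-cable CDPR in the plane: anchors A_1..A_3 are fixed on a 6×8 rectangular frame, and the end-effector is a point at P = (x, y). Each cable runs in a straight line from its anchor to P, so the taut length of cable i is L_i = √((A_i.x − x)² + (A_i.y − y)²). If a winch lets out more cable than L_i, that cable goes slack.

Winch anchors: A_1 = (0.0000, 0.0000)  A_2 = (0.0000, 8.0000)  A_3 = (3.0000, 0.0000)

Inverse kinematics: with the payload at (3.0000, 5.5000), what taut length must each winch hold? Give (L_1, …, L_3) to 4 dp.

(6.2650, 3.9051, 5.5000)

cable 1: Δx=-3.0000, Δy=-5.5000; L_1 = √(Δx²+Δy²) = 6.2650
cable 2: Δx=-3.0000, Δy=2.5000; L_2 = √(Δx²+Δy²) = 3.9051
cable 3: Δx=0.0000, Δy=-5.5000; L_3 = √(Δx²+Δy²) = 5.5000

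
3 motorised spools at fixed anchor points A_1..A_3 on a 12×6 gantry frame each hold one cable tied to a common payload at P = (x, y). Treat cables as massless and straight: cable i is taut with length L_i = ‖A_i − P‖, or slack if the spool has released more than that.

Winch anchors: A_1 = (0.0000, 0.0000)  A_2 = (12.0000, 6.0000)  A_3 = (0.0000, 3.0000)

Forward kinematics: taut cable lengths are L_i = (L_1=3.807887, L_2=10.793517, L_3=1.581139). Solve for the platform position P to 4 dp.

expand ‖A_i−P‖²=L_i² and subtract eq 1 (c_i ≔ ‖A_i‖²−L_i²)
c_1 = 0.0000+0.0000−14.5000 = -14.5000
eq1−eq2 → [-24.0000  -12.0000]·P = -78.0000
eq1−eq3 → [0.0000  -6.0000]·P = -21.0000
2×2 solve → P = (1.5000, 3.5000)

(1.5000, 3.5000)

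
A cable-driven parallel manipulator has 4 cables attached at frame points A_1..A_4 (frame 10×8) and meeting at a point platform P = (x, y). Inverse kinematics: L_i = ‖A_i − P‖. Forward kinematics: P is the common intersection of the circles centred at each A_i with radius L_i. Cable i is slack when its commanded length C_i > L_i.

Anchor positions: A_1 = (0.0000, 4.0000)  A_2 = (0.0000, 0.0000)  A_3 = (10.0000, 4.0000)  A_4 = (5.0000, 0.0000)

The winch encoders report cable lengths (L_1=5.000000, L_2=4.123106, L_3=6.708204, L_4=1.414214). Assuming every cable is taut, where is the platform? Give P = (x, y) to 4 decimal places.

(4.0000, 1.0000)

each cable: (A_i−P)·(A_i−P) = L_i²; let k_i = ‖A_i‖²−L_i²
k_1 = 0.0000+16.0000−25.0000 = -9.0000
row 1: 0.0000x + 8.0000y = 8.0000  (k_2=-17.0000)
row 2: -20.0000x + 0.0000y = -80.0000  (k_3=71.0000)
row 3: -10.0000x + 8.0000y = -32.0000  (k_4=23.0000)
Cramer on rows 1–2 → x = 4.0000, y = 1.0000
check cable 4: ‖A_4−P‖² = 2.0000 ≈ L_4² = 2.0000 ✓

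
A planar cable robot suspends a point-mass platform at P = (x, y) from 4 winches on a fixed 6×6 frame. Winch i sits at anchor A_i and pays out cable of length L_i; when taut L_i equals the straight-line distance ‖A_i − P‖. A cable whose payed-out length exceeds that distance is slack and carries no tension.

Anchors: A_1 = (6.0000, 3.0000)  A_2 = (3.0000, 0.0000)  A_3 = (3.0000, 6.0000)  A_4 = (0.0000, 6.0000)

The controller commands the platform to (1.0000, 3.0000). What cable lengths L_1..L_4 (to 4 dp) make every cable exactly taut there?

L_1 = √((6.0000−1.0000)² + (3.0000−3.0000)²) = 5.0000
L_2 = √((3.0000−1.0000)² + (0.0000−3.0000)²) = 3.6056
L_3 = √((3.0000−1.0000)² + (6.0000−3.0000)²) = 3.6056
L_4 = √((0.0000−1.0000)² + (6.0000−3.0000)²) = 3.1623

(5.0000, 3.6056, 3.6056, 3.1623)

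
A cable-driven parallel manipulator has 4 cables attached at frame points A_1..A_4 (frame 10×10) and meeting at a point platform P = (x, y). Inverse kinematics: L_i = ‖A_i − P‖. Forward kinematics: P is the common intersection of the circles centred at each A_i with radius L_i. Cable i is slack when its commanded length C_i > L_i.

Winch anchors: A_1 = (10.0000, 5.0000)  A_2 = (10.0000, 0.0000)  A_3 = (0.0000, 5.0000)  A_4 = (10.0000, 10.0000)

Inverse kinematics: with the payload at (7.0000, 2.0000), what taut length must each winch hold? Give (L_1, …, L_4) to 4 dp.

(4.2426, 3.6056, 7.6158, 8.5440)

L_1 = √((10.0000−7.0000)² + (5.0000−2.0000)²) = 4.2426
L_2 = √((10.0000−7.0000)² + (0.0000−2.0000)²) = 3.6056
L_3 = √((0.0000−7.0000)² + (5.0000−2.0000)²) = 7.6158
L_4 = √((10.0000−7.0000)² + (10.0000−2.0000)²) = 8.5440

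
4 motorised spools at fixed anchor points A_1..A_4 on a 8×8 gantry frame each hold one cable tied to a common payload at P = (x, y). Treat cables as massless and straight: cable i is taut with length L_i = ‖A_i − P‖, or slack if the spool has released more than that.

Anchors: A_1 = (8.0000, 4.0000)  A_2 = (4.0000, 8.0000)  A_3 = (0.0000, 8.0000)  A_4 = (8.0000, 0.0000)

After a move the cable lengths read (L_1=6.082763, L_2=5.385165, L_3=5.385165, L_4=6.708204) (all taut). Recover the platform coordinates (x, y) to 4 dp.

(2.0000, 3.0000)

each cable: (A_i−P)·(A_i−P) = L_i²; let q_i = ‖A_i‖²−L_i²
q_1 = 64.0000+16.0000−37.0000 = 43.0000
row 1: 8.0000x − 8.0000y = -8.0000  (q_2=51.0000)
row 2: 16.0000x − 8.0000y = 8.0000  (q_3=35.0000)
row 3: 0.0000x + 8.0000y = 24.0000  (q_4=19.0000)
Cramer on rows 1–2 → x = 2.0000, y = 3.0000
check cable 4: ‖A_4−P‖² = 45.0000 ≈ L_4² = 45.0000 ✓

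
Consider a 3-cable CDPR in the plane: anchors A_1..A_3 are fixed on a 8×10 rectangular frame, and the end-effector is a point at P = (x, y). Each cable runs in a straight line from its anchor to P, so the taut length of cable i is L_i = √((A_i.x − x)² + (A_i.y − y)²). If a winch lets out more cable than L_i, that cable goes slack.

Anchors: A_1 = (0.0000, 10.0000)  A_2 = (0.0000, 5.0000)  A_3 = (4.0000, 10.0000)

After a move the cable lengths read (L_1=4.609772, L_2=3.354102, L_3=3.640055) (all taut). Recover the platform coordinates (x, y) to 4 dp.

(3.0000, 6.5000)

circle eqns → linear via eq_j − eq_1; set k_j = A_j·A_j − L_j²
k_1 = 0.0000+100.0000−21.2500 = 78.7500
0.0000·x + 10.0000·y = k_1−k_2 = 65.0000
-8.0000·x + 0.0000·y = k_1−k_3 = -24.0000
solve first two rows → x=3.0000, y=6.5000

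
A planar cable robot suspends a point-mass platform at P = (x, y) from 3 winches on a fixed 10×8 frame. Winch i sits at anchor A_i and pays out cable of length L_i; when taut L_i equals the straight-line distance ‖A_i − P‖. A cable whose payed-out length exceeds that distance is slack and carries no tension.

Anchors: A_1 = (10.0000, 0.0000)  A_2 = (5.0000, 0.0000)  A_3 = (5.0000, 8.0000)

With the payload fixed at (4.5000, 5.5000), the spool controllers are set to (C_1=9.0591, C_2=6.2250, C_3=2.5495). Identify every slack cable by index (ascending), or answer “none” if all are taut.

cable 1: L_1 = ‖A_1−P‖ = 7.7782;  C_1 = 9.0591 → slack
cable 2: L_2 = ‖A_2−P‖ = 5.5227;  C_2 = 6.2250 → slack
cable 3: L_3 = ‖A_3−P‖ = 2.5495;  C_3 = 2.5495 → taut

1, 2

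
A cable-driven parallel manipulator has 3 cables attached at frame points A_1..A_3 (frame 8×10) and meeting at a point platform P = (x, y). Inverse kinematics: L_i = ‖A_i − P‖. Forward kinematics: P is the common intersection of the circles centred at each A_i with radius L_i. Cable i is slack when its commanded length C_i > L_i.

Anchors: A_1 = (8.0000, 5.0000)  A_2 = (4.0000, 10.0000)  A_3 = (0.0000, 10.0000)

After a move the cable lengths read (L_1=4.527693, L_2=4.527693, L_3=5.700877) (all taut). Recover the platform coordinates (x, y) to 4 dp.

(3.5000, 5.5000)

expand ‖A_i−P‖²=L_i² and subtract eq 1 (q_i ≔ ‖A_i‖²−L_i²)
q_1 = 64.0000+25.0000−20.5000 = 68.5000
eq1−eq2 → [8.0000  -10.0000]·P = -27.0000
eq1−eq3 → [16.0000  -10.0000]·P = 1.0000
2×2 solve → P = (3.5000, 5.5000)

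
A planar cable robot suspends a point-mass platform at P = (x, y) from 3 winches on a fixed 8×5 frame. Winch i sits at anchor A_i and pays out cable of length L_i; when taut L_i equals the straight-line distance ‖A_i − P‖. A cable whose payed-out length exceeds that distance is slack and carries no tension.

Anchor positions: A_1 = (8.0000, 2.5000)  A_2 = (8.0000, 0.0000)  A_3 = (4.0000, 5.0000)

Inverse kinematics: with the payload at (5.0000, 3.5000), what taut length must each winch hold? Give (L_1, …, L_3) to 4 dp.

(3.1623, 4.6098, 1.8028)

cable 1: Δx=3.0000, Δy=-1.0000; L_1 = √(Δx²+Δy²) = 3.1623
cable 2: Δx=3.0000, Δy=-3.5000; L_2 = √(Δx²+Δy²) = 4.6098
cable 3: Δx=-1.0000, Δy=1.5000; L_3 = √(Δx²+Δy²) = 1.8028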